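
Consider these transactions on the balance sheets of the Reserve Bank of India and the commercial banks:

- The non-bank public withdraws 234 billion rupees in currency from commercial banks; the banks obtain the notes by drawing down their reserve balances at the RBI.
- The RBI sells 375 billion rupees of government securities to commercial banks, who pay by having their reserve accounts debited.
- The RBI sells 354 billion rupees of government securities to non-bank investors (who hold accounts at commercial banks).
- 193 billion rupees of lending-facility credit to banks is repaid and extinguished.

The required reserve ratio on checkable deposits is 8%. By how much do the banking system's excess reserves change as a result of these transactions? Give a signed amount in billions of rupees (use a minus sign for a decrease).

Currency withdrawal 234 billion rupees: reserves −234B, deposits −234B.
OMO sale (to banks) 375 billion rupees: reserves −375B, deposits 0.
Asset sale (to non-banks) 354 billion rupees: reserves −354B, deposits −354B.
Discount-window repayment 193 billion rupees: reserves −193B, deposits 0.
Totals: Δreserves = −1156B, Δdeposits = −588B.
Δrequired reserves = 8% × −588B = −47.04B.
Δexcess reserves = Δreserves − Δrequired = −1156B − (−47.04B) = -1108.96 billion.

-1108.96 billion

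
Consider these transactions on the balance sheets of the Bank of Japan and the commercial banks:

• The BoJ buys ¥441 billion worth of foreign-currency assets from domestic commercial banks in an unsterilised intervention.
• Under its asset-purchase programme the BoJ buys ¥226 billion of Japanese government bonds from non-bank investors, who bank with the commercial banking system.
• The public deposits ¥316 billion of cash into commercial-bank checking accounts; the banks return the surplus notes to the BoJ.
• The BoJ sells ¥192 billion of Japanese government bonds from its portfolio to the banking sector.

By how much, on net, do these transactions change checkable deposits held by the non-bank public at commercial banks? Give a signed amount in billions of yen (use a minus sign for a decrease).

BoJ balance sheet:
  Assets:      Securities +¥34B, Foreign assets +¥441B
  Liabilities: Bank reserves +¥791B, Currency in circulation −¥316B
Commercial banking system:
  Assets:      Reserves at CB +¥791B, Securities +¥192B, Foreign assets −¥441B
  Liabilities: Checkable deposits +¥542B
So the change in checkable deposits held by the non-bank public at commercial banks is +¥542 billion.

+¥542 billion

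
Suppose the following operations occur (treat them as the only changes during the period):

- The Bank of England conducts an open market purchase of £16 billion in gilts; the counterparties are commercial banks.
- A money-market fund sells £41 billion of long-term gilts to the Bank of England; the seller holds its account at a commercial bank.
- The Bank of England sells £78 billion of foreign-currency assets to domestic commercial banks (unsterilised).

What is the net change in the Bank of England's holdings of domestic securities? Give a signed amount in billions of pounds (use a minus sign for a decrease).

OMO purchase (from banks) £16 billion: securities added to the Bank of England's portfolio → +£16B.
Asset purchase (from non-banks) £41 billion: securities added to the Bank of England's portfolio → +£41B.
FX sale £78 billion: the Bank of England's securities portfolio is untouched → 0.
Net: 16 + 41 + 0 = +£57 billion.

+£57 billion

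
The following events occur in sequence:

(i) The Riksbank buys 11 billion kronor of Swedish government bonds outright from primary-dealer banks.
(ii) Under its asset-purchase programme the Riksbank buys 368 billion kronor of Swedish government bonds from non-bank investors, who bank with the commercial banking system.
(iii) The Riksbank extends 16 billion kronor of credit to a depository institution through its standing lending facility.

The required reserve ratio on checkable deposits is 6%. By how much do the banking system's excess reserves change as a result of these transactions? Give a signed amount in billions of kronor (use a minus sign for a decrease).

+372.92 billion

OMO purchase (from banks) 11 billion kronor: reserves +11B, deposits 0.
Asset purchase (from non-banks) 368 billion kronor: reserves +368B, deposits +368B.
Discount-window loan 16 billion kronor: reserves +16B, deposits 0.
Totals: Δreserves = +395B, Δdeposits = +368B.
Δrequired reserves = 6% × +368B = +22.08B.
Δexcess reserves = Δreserves − Δrequired = +395B − (+22.08B) = +372.92 billion.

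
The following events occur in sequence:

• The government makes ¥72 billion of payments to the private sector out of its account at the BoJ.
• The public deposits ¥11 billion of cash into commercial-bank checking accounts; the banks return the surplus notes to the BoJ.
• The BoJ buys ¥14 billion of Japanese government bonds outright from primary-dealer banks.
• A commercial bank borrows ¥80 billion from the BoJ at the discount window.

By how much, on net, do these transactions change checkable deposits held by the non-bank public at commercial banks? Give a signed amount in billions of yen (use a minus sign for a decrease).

BoJ balance sheet:
  Assets:      Securities +¥14B, Loans to banks +¥80B
  Liabilities: Bank reserves +¥177B, Currency in circulation −¥11B, Government deposits −¥72B
Commercial banking system:
  Assets:      Reserves at CB +¥177B, Securities −¥14B
  Liabilities: Checkable deposits +¥83B, Borrowings from CB +¥80B
So the change in checkable deposits held by the non-bank public at commercial banks is +¥83 billion.

+¥83 billion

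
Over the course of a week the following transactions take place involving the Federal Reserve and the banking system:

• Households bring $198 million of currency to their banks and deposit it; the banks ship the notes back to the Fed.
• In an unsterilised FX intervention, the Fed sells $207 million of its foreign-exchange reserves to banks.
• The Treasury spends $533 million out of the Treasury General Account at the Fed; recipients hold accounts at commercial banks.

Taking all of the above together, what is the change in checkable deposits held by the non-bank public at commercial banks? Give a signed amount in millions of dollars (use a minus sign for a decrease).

Fed balance sheet:
  Assets:      Foreign assets −$207M
  Liabilities: Bank reserves +$524M, Currency in circulation −$198M, Government deposits −$533M
Commercial banking system:
  Assets:      Reserves at CB +$524M, Foreign assets +$207M
  Liabilities: Checkable deposits +$731M
So the change in checkable deposits held by the non-bank public at commercial banks is +$731 million.

+$731 million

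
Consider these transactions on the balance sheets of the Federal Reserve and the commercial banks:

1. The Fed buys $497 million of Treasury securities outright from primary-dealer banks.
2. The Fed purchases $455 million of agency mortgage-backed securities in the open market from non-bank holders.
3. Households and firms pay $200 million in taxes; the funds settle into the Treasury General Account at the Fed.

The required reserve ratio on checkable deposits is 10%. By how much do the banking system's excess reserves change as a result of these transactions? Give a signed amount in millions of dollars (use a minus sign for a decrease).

OMO purchase (from banks) $497 million: reserves +$497M, deposits 0.
Asset purchase (from non-banks) $455 million: reserves +$455M, deposits +$455M.
Government account inflow $200 million: reserves −$200M, deposits −$200M.
Totals: Δreserves = +$752M, Δdeposits = +$255M.
Δrequired reserves = 10% × +$255M = +$25.5M.
Δexcess reserves = Δreserves − Δrequired = +$752M − (+$25.5M) = +$726.5 million.

+$726.5 million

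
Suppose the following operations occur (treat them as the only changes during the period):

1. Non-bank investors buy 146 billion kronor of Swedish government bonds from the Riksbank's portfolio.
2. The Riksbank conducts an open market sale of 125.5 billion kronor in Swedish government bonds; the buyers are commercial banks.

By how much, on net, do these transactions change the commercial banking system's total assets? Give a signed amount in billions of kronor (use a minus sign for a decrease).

Riksbank balance sheet:
  Assets:      Securities −271.5B
  Liabilities: Bank reserves −271.5B
Commercial banking system:
  Assets:      Reserves at CB −271.5B, Securities +125.5B
  Liabilities: Checkable deposits −146B
Change in total bank assets = -146 billion.

-146 billion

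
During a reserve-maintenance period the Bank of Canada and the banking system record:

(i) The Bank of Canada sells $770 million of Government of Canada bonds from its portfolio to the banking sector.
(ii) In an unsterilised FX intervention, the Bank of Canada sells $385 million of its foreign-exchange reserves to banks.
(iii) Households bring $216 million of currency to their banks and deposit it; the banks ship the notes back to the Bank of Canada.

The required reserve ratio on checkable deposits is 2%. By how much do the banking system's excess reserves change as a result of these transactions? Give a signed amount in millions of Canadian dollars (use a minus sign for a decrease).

OMO sale (to banks) $770 million: reserves −$770M, deposits 0.
FX sale $385 million: reserves −$385M, deposits 0.
Currency deposit $216 million: reserves +$216M, deposits +$216M.
Totals: Δreserves = −$939M, Δdeposits = +$216M.
Δrequired reserves = 2% × +$216M = +$4.32M.
Δexcess reserves = Δreserves − Δrequired = −$939M − (+$4.32M) = -$943.32 million.

-$943.32 million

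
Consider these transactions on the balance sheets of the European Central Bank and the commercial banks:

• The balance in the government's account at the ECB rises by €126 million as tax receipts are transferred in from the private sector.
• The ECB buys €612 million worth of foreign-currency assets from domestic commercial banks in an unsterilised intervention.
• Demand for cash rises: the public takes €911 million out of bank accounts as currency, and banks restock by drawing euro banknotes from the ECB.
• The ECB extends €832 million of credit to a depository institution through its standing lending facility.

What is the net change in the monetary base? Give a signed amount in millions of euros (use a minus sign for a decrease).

ECB balance sheet:
  Assets:      Loans to banks +€832M, Foreign assets +€612M
  Liabilities: Bank reserves +€407M, Currency in circulation +€911M, Government deposits +€126M
Commercial banking system:
  Assets:      Reserves at CB +€407M, Foreign assets −€612M
  Liabilities: Checkable deposits −€1037M, Borrowings from CB +€832M
Monetary base = currency + reserves: +€911M + (+€407M) = +€1318 million.

+€1318 million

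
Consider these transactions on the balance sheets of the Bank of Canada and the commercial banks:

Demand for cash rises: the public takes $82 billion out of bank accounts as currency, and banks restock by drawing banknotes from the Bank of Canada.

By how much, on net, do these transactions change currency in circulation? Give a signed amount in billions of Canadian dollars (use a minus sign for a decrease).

+$82 billion

Currency withdrawal $82 billion: notes leave the central bank → +$82B.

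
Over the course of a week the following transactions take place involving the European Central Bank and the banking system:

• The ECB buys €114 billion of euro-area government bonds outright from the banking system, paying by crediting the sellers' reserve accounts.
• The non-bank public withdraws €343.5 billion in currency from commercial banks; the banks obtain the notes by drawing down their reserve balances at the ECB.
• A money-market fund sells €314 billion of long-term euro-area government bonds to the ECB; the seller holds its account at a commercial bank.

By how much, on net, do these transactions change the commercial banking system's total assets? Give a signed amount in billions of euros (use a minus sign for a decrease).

ECB balance sheet:
  Assets:      Securities +€428B
  Liabilities: Bank reserves +€84.5B, Currency in circulation +€343.5B
Commercial banking system:
  Assets:      Reserves at CB +€84.5B, Securities −€114B
  Liabilities: Checkable deposits −€29.5B
Change in total bank assets = -€29.5 billion.

-€29.5 billion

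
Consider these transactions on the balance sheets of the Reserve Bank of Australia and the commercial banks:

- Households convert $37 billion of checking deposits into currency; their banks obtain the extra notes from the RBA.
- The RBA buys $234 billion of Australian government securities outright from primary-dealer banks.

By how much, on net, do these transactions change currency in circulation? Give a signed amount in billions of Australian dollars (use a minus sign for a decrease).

RBA balance sheet:
  Assets:      Securities +$234B
  Liabilities: Bank reserves +$197B, Currency in circulation +$37B
Commercial banking system:
  Assets:      Reserves at CB +$197B, Securities −$234B
  Liabilities: Checkable deposits −$37B
So the change in currency in circulation is +$37 billion.

+$37 billion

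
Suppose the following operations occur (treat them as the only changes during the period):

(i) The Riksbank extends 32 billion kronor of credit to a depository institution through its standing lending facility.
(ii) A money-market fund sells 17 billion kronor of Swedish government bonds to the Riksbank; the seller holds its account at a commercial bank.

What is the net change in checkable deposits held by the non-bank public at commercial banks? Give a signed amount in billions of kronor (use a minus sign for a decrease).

+17 billion

Discount-window loan 32 billion kronor: the counterparty is a bank, so public deposits are unchanged → 0.
Asset purchase (from non-banks) 17 billion kronor: non-bank counterparties' bank balances rise → +17B.
Net: 0 + 17 = +17 billion.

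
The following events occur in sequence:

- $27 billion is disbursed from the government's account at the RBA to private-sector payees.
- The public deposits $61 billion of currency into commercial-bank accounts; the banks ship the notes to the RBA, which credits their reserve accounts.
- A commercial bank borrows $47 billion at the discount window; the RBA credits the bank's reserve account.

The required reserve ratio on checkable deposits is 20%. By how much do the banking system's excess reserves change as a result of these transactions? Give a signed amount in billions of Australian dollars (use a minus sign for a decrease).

Government spending $27 billion: reserves +$27B, deposits +$27B.
Currency deposit $61 billion: reserves +$61B, deposits +$61B.
Discount-window loan $47 billion: reserves +$47B, deposits 0.
Totals: Δreserves = +$135B, Δdeposits = +$88B.
Δrequired reserves = 20% × +$88B = +$17.6B.
Δexcess reserves = Δreserves − Δrequired = +$135B − (+$17.6B) = +$117.4 billion.

+$117.4 billion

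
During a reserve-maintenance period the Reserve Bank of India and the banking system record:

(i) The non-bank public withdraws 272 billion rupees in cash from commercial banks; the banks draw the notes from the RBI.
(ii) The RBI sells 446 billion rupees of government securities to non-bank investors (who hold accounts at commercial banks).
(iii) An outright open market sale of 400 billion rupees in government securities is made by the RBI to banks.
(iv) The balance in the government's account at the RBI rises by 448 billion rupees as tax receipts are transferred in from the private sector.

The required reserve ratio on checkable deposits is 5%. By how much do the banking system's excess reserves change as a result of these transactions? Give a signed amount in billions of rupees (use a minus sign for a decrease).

Currency withdrawal 272 billion rupees: reserves −272B, deposits −272B.
Asset sale (to non-banks) 446 billion rupees: reserves −446B, deposits −446B.
OMO sale (to banks) 400 billion rupees: reserves −400B, deposits 0.
Government account inflow 448 billion rupees: reserves −448B, deposits −448B.
Totals: Δreserves = −1566B, Δdeposits = −1166B.
Δrequired reserves = 5% × −1166B = −58.3B.
Δexcess reserves = Δreserves − Δrequired = −1566B − (−58.3B) = -1507.7 billion.

-1507.7 billion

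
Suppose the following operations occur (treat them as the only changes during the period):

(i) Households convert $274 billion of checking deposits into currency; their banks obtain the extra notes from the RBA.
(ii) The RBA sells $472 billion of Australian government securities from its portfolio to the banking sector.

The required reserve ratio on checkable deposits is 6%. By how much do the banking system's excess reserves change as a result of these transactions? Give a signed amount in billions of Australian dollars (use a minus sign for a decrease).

Currency withdrawal $274 billion: reserves −$274B, deposits −$274B.
OMO sale (to banks) $472 billion: reserves −$472B, deposits 0.
Totals: Δreserves = −$746B, Δdeposits = −$274B.
Δrequired reserves = 6% × −$274B = −$16.44B.
Δexcess reserves = Δreserves − Δrequired = −$746B − (−$16.44B) = -$729.56 billion.

-$729.56 billion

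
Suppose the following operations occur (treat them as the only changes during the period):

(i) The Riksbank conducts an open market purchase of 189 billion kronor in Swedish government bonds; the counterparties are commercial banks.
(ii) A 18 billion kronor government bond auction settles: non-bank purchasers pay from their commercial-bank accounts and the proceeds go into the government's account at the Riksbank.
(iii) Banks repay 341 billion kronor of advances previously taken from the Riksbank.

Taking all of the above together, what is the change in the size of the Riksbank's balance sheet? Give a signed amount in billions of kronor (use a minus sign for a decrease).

OMO purchase (from banks) 189 billion kronor: a Riksbank asset is acquired → +189B.
Government account inflow 18 billion kronor: only the composition of liabilities changes → 0.
Discount-window repayment 341 billion kronor: a Riksbank asset is shed → −341B.
Net: 189 + 0 − 341 = -152 billion.

-152 billion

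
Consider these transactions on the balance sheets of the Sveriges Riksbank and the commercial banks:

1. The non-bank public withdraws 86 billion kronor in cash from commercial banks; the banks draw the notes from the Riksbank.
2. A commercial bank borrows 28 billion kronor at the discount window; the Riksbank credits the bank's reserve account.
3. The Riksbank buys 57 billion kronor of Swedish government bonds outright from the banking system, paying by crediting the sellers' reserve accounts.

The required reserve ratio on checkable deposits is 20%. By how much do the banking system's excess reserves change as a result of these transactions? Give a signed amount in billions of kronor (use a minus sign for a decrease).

+16.2 billion

Currency withdrawal 86 billion kronor: reserves −86B, deposits −86B.
Discount-window loan 28 billion kronor: reserves +28B, deposits 0.
OMO purchase (from banks) 57 billion kronor: reserves +57B, deposits 0.
Totals: Δreserves = −1B, Δdeposits = −86B.
Δrequired reserves = 20% × −86B = −17.2B.
Δexcess reserves = Δreserves − Δrequired = −1B − (−17.2B) = +16.2 billion.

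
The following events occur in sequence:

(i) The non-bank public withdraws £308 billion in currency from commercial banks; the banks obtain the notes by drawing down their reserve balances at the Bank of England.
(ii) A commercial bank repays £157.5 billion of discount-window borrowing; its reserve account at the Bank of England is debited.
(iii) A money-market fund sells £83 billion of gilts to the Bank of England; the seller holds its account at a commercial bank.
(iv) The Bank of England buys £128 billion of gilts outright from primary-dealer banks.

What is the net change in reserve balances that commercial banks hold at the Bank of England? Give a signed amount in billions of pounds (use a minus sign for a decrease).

-£254.5 billion

Currency withdrawal £308 billion: banks swap reserves for currency → −£308B.
Discount-window repayment £157.5 billion: repayment is debited from reserves → −£157.5B.
Asset purchase (from non-banks) £83 billion: the Bank of England pays by crediting reserve accounts → +£83B.
OMO purchase (from banks) £128 billion: the Bank of England pays by crediting reserve accounts → +£128B.
Net: −308 − 157.5 + 83 + 128 = -£254.5 billion.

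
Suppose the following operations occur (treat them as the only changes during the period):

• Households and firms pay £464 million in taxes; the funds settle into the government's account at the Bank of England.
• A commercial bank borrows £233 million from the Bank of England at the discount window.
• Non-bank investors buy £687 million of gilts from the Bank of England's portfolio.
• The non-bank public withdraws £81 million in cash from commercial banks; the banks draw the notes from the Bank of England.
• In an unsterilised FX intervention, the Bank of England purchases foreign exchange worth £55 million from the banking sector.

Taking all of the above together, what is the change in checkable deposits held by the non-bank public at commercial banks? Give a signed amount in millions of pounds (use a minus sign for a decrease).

-£1232 million

Government account inflow £464 million: non-bank counterparties' bank balances fall → −£464M.
Discount-window loan £233 million: the counterparty is a bank, so public deposits are unchanged → 0.
Asset sale (to non-banks) £687 million: non-bank counterparties' bank balances fall → −£687M.
Currency withdrawal £81 million: non-bank counterparties' bank balances fall → −£81M.
FX purchase £55 million: the counterparty is a bank, so public deposits are unchanged → 0.
Net: −464 + 0 − 687 − 81 + 0 = -£1232 million.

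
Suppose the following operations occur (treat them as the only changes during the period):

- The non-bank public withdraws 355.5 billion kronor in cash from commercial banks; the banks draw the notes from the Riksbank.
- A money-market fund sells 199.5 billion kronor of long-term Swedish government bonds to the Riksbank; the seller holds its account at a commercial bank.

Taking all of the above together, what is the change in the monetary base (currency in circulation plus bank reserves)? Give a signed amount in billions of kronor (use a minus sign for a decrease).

+199.5 billion

Currency withdrawal 355.5 billion kronor: just a shift between currency and reserves — both are base money → 0.
Asset purchase (from non-banks) 199.5 billion kronor: Riksbank balance sheet expands → +199.5B.
Net: 0 + 199.5 = +199.5 billion.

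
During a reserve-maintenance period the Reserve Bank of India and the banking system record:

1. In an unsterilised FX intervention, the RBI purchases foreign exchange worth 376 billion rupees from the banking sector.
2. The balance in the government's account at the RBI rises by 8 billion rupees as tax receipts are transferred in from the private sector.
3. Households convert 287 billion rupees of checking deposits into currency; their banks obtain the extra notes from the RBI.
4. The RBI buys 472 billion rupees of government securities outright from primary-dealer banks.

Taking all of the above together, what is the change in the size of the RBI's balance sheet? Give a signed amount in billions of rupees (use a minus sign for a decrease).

+848 billion

FX purchase 376 billion rupees: an RBI asset is acquired → +376B.
Government account inflow 8 billion rupees: only the composition of liabilities changes → 0.
Currency withdrawal 287 billion rupees: only the composition of liabilities changes → 0.
OMO purchase (from banks) 472 billion rupees: an RBI asset is acquired → +472B.
Net: 376 + 0 + 0 + 472 = +848 billion.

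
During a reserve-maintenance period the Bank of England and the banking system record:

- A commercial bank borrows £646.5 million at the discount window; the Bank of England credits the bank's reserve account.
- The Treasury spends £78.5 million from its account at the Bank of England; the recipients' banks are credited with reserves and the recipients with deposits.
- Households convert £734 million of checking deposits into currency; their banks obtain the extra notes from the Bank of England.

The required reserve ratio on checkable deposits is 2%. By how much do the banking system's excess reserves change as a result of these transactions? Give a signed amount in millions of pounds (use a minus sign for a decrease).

Discount-window loan £646.5 million: reserves +£646.5M, deposits 0.
Government spending £78.5 million: reserves +£78.5M, deposits +£78.5M.
Currency withdrawal £734 million: reserves −£734M, deposits −£734M.
Totals: Δreserves = −£9M, Δdeposits = −£655.5M.
Δrequired reserves = 2% × −£655.5M = −£13.11M.
Δexcess reserves = Δreserves − Δrequired = −£9M − (−£13.11M) = +£4.11 million.

+£4.11 million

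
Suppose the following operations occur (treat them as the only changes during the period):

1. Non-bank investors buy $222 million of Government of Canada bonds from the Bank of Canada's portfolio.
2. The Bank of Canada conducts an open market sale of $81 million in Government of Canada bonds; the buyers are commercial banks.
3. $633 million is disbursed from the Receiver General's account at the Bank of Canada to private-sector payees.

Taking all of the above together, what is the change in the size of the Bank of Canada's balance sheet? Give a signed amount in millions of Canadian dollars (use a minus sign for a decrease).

Asset sale (to non-banks) $222 million: a Bank of Canada asset is shed → −$222M.
OMO sale (to banks) $81 million: a Bank of Canada asset is shed → −$81M.
Government spending $633 million: only the composition of liabilities changes → 0.
Net: −222 − 81 + 0 = -$303 million.

-$303 million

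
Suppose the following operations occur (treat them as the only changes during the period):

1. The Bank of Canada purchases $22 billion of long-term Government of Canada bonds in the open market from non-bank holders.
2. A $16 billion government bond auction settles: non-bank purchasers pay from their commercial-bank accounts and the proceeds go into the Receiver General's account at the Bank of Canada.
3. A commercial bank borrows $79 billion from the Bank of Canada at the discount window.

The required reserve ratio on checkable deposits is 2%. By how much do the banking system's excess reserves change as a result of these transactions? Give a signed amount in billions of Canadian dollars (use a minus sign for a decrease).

Asset purchase (from non-banks) $22 billion: reserves +$22B, deposits +$22B.
Government account inflow $16 billion: reserves −$16B, deposits −$16B.
Discount-window loan $79 billion: reserves +$79B, deposits 0.
Totals: Δreserves = +$85B, Δdeposits = +$6B.
Δrequired reserves = 2% × +$6B = +$0.12B.
Δexcess reserves = Δreserves − Δrequired = +$85B − (+$0.12B) = +$84.88 billion.

+$84.88 billion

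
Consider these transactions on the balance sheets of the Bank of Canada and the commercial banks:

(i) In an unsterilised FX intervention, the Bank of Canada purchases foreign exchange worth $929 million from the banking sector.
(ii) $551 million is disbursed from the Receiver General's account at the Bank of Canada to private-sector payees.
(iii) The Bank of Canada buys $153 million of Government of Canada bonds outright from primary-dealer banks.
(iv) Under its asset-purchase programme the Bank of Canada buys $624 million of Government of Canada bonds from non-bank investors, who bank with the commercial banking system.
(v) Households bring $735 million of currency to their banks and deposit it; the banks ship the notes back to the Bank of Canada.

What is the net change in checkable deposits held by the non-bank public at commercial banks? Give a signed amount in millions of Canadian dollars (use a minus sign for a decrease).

FX purchase $929 million: the counterparty is a bank, so public deposits are unchanged → 0.
Government spending $551 million: non-bank counterparties' bank balances rise → +$551M.
OMO purchase (from banks) $153 million: the counterparty is a bank, so public deposits are unchanged → 0.
Asset purchase (from non-banks) $624 million: non-bank counterparties' bank balances rise → +$624M.
Currency deposit $735 million: non-bank counterparties' bank balances rise → +$735M.
Net: 0 + 551 + 0 + 624 + 735 = +$1910 million.

+$1910 million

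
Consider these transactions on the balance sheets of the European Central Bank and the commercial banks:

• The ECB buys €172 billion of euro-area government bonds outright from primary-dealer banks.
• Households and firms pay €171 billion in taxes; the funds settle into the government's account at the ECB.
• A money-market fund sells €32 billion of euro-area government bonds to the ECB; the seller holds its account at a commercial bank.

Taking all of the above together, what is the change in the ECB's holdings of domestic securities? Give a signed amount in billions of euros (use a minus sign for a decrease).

+€204 billion

OMO purchase (from banks) €172 billion: securities added to the ECB's portfolio → +€172B.
Government account inflow €171 billion: the ECB's securities portfolio is untouched → 0.
Asset purchase (from non-banks) €32 billion: securities added to the ECB's portfolio → +€32B.
Net: 172 + 0 + 32 = +€204 billion.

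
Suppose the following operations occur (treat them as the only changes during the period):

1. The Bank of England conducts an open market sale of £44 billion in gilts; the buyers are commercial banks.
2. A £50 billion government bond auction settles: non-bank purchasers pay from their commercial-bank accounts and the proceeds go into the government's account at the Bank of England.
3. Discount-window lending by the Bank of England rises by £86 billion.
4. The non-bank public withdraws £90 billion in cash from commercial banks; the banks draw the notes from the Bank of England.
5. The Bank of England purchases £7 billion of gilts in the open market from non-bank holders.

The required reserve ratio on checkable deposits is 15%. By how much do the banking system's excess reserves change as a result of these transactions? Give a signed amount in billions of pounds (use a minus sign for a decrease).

OMO sale (to banks) £44 billion: reserves −£44B, deposits 0.
Government account inflow £50 billion: reserves −£50B, deposits −£50B.
Discount-window loan £86 billion: reserves +£86B, deposits 0.
Currency withdrawal £90 billion: reserves −£90B, deposits −£90B.
Asset purchase (from non-banks) £7 billion: reserves +£7B, deposits +£7B.
Totals: Δreserves = −£91B, Δdeposits = −£133B.
Δrequired reserves = 15% × −£133B = −£19.95B.
Δexcess reserves = Δreserves − Δrequired = −£91B − (−£19.95B) = -£71.05 billion.

-£71.05 billion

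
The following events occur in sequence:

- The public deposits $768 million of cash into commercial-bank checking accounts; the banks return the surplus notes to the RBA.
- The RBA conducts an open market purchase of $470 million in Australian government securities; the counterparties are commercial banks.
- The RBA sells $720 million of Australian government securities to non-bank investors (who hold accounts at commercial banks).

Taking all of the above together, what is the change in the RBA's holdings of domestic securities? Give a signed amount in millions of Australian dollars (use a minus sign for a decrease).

RBA balance sheet:
  Assets:      Securities −$250M
  Liabilities: Bank reserves +$518M, Currency in circulation −$768M
Commercial banking system:
  Assets:      Reserves at CB +$518M, Securities −$470M
  Liabilities: Checkable deposits +$48M
So the change in the RBA's holdings of domestic securities is -$250 million.

-$250 million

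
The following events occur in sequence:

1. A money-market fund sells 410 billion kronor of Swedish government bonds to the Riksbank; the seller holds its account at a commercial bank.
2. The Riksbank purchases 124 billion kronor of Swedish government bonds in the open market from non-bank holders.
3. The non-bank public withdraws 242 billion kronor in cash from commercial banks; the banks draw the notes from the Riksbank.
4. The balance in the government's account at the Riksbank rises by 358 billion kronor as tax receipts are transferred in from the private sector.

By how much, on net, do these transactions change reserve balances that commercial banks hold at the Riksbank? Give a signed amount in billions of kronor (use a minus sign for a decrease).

Asset purchase (from non-banks) 410 billion kronor: the Riksbank pays by crediting reserve accounts → +410B.
Asset purchase (from non-banks) 124 billion kronor: the Riksbank pays by crediting reserve accounts → +124B.
Currency withdrawal 242 billion kronor: banks swap reserves for currency → −242B.
Government account inflow 358 billion kronor: funds move from bank reserves into the government account → −358B.
Net: 410 + 124 − 242 − 358 = -66 billion.

-66 billion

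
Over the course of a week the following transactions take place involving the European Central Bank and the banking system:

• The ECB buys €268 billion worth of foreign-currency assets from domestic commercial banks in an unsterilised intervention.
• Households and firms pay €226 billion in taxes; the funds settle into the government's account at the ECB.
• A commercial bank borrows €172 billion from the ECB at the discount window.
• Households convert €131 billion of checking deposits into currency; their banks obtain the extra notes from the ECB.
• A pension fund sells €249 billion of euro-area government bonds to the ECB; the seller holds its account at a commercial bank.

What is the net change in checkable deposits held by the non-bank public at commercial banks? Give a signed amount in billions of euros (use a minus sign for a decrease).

ECB balance sheet:
  Assets:      Securities +€249B, Loans to banks +€172B, Foreign assets +€268B
  Liabilities: Bank reserves +€332B, Currency in circulation +€131B, Government deposits +€226B
Commercial banking system:
  Assets:      Reserves at CB +€332B, Foreign assets −€268B
  Liabilities: Checkable deposits −€108B, Borrowings from CB +€172B
So the change in checkable deposits held by the non-bank public at commercial banks is -€108 billion.

-€108 billion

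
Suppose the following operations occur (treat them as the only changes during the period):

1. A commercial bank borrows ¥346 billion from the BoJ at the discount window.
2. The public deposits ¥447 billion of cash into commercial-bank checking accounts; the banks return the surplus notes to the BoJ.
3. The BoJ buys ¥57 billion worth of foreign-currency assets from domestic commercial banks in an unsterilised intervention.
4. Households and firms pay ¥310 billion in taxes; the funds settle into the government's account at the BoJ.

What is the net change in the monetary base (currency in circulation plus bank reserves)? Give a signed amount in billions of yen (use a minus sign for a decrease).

BoJ balance sheet:
  Assets:      Loans to banks +¥346B, Foreign assets +¥57B
  Liabilities: Bank reserves +¥540B, Currency in circulation −¥447B, Government deposits +¥310B
Commercial banking system:
  Assets:      Reserves at CB +¥540B, Foreign assets −¥57B
  Liabilities: Checkable deposits +¥137B, Borrowings from CB +¥346B
Monetary base = currency + reserves: −¥447B + (+¥540B) = +¥93 billion.

+¥93 billion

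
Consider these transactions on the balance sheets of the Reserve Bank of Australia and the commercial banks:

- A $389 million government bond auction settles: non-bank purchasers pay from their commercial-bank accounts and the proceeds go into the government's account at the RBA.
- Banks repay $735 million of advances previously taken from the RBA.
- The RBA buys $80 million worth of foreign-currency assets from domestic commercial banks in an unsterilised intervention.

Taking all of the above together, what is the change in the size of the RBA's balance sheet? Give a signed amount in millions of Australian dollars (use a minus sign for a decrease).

Government account inflow $389 million: only the composition of liabilities changes → 0.
Discount-window repayment $735 million: an RBA asset is shed → −$735M.
FX purchase $80 million: an RBA asset is acquired → +$80M.
Net: 0 − 735 + 80 = -$655 million.

-$655 million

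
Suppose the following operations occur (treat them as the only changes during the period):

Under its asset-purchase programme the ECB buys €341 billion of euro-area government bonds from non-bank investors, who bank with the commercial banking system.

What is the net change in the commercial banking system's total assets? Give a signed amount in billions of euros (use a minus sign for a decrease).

+€341 billion

Asset purchase (from non-banks) €341 billion: bank balance sheets expand → +€341B.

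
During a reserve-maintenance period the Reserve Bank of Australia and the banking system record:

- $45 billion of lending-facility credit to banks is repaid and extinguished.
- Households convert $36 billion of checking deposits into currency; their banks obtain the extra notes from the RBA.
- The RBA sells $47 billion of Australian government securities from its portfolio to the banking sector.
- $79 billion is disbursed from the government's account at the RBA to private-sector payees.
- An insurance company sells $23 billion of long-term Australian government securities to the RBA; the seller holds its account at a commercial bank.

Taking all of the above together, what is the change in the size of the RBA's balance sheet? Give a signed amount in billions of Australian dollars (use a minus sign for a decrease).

RBA balance sheet:
  Assets:      Securities −$24B, Loans to banks −$45B
  Liabilities: Bank reserves −$26B, Currency in circulation +$36B, Government deposits −$79B
Change in total RBA assets = -$69 billion.

-$69 billion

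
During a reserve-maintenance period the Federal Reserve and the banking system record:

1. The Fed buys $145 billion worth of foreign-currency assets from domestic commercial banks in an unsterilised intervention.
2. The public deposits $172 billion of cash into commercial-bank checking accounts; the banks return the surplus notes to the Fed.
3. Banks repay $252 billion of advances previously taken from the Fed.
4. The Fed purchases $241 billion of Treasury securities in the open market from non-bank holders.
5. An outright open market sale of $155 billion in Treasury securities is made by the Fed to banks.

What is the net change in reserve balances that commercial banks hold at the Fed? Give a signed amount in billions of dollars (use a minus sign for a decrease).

+$151 billion

Fed balance sheet:
  Assets:      Securities +$86B, Loans to banks −$252B, Foreign assets +$145B
  Liabilities: Bank reserves +$151B, Currency in circulation −$172B
So the change in reserve balances that commercial banks hold at the Fed is +$151 billion.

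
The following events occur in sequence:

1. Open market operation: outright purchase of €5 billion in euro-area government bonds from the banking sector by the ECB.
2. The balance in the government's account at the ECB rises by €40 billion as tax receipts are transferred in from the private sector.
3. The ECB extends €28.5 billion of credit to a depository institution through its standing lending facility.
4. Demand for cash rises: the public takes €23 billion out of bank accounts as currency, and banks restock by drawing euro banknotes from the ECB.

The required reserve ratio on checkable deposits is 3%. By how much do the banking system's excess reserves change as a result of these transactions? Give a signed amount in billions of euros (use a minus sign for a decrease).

-€27.61 billion

OMO purchase (from banks) €5 billion: reserves +€5B, deposits 0.
Government account inflow €40 billion: reserves −€40B, deposits −€40B.
Discount-window loan €28.5 billion: reserves +€28.5B, deposits 0.
Currency withdrawal €23 billion: reserves −€23B, deposits −€23B.
Totals: Δreserves = −€29.5B, Δdeposits = −€63B.
Δrequired reserves = 3% × −€63B = −€1.89B.
Δexcess reserves = Δreserves − Δrequired = −€29.5B − (−€1.89B) = -€27.61 billion.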